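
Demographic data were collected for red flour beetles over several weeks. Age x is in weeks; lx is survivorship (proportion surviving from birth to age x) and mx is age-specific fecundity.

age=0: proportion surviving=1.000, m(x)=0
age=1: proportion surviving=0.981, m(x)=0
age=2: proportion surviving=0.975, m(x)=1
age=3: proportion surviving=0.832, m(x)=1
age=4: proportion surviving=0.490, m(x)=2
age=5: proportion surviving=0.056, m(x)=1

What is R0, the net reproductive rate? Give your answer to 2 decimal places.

lx·mx by age: 0, 0, 0.975, 0.832, 0.98, 0.056
R0 = Σ lx·mx = 2.843 → 2.84

2.84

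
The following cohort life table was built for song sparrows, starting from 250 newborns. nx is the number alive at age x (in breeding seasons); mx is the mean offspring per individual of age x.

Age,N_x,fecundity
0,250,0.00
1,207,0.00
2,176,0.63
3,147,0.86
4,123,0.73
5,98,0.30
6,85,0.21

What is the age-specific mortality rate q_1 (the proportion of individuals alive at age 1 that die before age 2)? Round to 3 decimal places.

lx = nx/n0 = nx/250: 1, 0.828, 0.704, 0.588, 0.492, 0.392, 0.34
q_1 = (l_1 − l_2) / l_1 = (0.828 − 0.704) / 0.828
     = 0.124 / 0.828 = 0.149758… → 0.150

0.150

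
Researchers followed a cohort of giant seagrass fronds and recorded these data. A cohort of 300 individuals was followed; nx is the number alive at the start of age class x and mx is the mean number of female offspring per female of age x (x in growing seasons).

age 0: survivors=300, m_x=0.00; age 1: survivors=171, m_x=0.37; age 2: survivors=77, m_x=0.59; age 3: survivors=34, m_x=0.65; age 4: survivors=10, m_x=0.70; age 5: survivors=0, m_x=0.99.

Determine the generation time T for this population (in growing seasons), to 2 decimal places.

1.80

lx = nx/n0 = nx/300: 1, 0.57, 0.25667…, 0.11333…, 0.03333…, 0
lx·mx: 0, 0.2109, 0.151433…, 0.073667…, 0.023333…, 0 → R0 = 0.459333…
x·lx·mx: 0, 0.2109, 0.302867…, 0.221…, 0.093333…, 0 → Σ = 0.8281…
T = 0.8281… / 0.459333… = 1.80283… → 1.80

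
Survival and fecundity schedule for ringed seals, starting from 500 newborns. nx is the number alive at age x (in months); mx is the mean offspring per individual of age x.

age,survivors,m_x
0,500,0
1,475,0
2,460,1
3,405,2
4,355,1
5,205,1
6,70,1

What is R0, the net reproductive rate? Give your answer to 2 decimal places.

lx = nx/n0 = nx/500: 1, 0.95, 0.92, 0.81, 0.71, 0.41, 0.14
lx·mx by age: 0, 0, 0.92, 1.62, 0.71, 0.41, 0.14
R0 = Σ lx·mx = 3.8 → 3.80

3.80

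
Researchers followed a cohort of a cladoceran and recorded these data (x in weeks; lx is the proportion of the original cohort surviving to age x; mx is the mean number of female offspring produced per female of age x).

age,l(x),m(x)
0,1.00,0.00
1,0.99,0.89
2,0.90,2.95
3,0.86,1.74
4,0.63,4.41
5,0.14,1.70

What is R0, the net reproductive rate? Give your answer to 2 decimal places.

lx·mx by age: 0, 0.8811, 2.655, 1.4964, 2.7783, 0.238
R0 = Σ lx·mx = 8.0488 → 8.05

8.05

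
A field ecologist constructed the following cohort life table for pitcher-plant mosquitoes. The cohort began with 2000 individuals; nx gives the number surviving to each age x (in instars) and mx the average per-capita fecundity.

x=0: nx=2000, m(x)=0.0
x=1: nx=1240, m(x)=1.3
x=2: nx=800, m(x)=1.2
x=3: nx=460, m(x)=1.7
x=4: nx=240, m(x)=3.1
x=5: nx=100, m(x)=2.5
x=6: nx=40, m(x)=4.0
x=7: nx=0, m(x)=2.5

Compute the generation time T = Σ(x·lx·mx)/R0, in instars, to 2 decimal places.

lx = nx/n0 = nx/2000: 1, 0.62, 0.4, 0.23, 0.12, 0.05, 0.02, 0
lx·mx: 0, 0.806, 0.48, 0.391, 0.372, 0.125, 0.08, 0 → R0 = 2.254
x·lx·mx: 0, 0.806, 0.96, 1.173, 1.488, 0.625, 0.48, 0 → Σ = 5.532
T = 5.532 / 2.254 = 2.454303… → 2.45

2.45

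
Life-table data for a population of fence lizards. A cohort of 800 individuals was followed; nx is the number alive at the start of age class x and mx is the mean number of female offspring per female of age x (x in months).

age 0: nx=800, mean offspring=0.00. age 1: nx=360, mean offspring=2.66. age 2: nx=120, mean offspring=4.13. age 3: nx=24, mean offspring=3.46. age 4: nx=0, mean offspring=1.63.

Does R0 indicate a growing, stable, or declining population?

lx = nx/n0 = nx/800: 1, 0.45, 0.15, 0.03, 0
R0 = Σ lx·mx = 0 + 1.197 + 0.6195 + 0.1038 + 0 = 1.9203
R0 > 1, so the population is growing.

growing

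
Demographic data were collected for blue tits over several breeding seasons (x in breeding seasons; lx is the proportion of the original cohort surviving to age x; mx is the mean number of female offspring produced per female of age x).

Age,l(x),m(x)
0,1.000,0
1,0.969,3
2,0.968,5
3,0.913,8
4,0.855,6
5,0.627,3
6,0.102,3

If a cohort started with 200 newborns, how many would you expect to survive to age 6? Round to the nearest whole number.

20

Expected survivors = N0 · l_6 = 200 × 0.102 = 20.4 → 20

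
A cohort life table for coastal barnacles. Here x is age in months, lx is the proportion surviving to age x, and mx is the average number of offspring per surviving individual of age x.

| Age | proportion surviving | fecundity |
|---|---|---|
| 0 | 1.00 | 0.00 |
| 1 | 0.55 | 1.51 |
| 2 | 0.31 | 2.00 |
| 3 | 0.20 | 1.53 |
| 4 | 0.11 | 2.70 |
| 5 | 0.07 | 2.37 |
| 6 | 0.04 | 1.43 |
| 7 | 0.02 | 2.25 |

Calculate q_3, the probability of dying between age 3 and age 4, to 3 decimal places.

q_3 = (l_3 − l_4) / l_3 = (0.2 − 0.11) / 0.2
     = 0.09 / 0.2 = 0.45 → 0.450

0.450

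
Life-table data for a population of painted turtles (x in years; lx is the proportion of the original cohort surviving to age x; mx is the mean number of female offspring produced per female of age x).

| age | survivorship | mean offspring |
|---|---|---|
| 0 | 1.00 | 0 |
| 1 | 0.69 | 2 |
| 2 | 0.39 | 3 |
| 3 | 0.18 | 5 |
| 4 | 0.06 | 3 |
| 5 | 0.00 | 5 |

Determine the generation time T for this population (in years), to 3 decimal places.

lx·mx: 0, 1.38, 1.17, 0.9, 0.18, 0 → R0 = 3.63
x·lx·mx: 0, 1.38, 2.34, 2.7, 0.72, 0 → Σ = 7.14
T = 7.14 / 3.63 = 1.966942… → 1.967

1.967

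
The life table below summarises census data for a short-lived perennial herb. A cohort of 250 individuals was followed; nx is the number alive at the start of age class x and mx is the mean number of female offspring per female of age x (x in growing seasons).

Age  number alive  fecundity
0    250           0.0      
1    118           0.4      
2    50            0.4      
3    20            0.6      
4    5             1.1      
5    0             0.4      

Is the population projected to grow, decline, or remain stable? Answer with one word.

lx = nx/n0 = nx/250: 1, 0.472, 0.2, 0.08, 0.02, 0
R0 = Σ lx·mx = 0 + 0.1888 + 0.08 + 0.048 + 0.022 + 0 = 0.3388
R0 < 1, so the population is declining.

declining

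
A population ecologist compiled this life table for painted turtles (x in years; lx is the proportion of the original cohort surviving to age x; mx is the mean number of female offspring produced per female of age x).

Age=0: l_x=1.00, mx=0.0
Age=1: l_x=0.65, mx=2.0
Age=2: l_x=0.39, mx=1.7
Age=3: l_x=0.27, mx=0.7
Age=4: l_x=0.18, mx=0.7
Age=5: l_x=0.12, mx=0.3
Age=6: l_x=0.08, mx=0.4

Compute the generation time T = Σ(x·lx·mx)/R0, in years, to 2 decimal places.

lx·mx: 0, 1.3, 0.663, 0.189, 0.126, 0.036, 0.032 → R0 = 2.346
x·lx·mx: 0, 1.3, 1.326, 0.567, 0.504, 0.18, 0.192 → Σ = 4.069
T = 4.069 / 2.346 = 1.734442… → 1.73

1.73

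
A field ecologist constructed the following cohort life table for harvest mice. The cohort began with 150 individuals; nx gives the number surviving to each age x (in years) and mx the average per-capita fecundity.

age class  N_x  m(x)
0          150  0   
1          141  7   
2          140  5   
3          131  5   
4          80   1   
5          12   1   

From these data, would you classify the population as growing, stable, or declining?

growing

lx = nx/n0 = nx/150: 1, 0.94, 0.93333…, 0.87333…, 0.53333…, 0.08
R0 = Σ lx·mx = 0 + 6.58 + 4.666667… + 4.366667… + 0.533333… + 0.08 = 16.226667…
R0 > 1, so the population is growing.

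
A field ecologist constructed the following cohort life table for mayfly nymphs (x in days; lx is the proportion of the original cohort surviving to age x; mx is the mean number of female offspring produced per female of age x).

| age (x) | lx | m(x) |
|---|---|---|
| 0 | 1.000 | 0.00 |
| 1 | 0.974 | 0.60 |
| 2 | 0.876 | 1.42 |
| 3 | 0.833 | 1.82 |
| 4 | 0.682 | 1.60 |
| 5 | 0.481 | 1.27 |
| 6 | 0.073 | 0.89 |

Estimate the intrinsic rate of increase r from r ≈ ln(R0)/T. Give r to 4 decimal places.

R0 = Σ lx·mx = 0 + 0.5844 + 1.24392 + 1.51606 + 1.0912 + 0.61087 + 0.06497 = 5.11142
Σ x·lx·mx = 15.42939; T = 15.42939/5.11142 = 3.01861…
r ≈ ln(R0)/T = ln(5.11142)/3.01861… = 0.540473… → 0.5405

0.5405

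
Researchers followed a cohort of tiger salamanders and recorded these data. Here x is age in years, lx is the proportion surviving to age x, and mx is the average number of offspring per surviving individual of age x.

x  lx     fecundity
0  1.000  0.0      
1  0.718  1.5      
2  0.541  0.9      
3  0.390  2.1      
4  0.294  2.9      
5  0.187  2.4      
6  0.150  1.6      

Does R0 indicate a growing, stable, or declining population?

R0 = Σ lx·mx = 0 + 1.077 + 0.4869 + 0.819 + 0.8526 + 0.4488 + 0.24 = 3.9243
R0 > 1, so the population is growing.

growing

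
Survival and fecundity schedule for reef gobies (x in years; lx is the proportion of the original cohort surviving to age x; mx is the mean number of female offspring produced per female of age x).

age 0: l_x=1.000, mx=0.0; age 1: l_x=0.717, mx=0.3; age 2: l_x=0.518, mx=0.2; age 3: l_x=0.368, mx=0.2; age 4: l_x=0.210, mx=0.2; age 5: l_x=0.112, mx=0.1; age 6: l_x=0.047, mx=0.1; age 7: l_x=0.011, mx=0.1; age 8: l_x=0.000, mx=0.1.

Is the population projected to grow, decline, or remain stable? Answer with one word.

declining

R0 = Σ lx·mx = 0 + 0.2151 + 0.1036 + 0.0736 + 0.042 + 0.0112 + 0.0047 + 0.0011 + 0 = 0.4513
R0 < 1, so the population is declining.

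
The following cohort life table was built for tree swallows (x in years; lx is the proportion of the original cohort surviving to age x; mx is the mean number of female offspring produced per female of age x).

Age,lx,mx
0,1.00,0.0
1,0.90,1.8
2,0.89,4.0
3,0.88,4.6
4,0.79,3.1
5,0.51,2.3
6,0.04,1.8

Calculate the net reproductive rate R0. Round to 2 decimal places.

lx·mx by age: 0, 1.62, 3.56, 4.048, 2.449, 1.173, 0.072
R0 = Σ lx·mx = 12.922 → 12.92

12.92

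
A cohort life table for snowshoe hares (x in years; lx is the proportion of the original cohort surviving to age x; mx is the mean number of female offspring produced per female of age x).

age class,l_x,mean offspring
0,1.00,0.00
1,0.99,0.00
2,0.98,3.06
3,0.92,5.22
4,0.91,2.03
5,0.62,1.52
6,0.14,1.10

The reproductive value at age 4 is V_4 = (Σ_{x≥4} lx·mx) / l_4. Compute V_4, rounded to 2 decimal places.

3.23

lx·mx for x ≥ 4: 1.8473, 0.9424, 0.154 → sum = 2.9437
V_4 = 2.9437 / l_4 = 2.9437 / 0.91 = 3.234835… → 3.23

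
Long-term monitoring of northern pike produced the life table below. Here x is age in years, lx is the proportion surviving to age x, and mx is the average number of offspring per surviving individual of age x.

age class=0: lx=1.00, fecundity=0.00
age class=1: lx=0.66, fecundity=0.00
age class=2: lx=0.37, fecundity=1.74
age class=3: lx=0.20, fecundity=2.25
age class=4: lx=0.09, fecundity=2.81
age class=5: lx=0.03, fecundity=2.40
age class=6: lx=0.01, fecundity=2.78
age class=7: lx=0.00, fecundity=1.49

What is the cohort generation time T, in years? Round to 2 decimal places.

lx·mx: 0, 0, 0.6438, 0.45, 0.2529, 0.072, 0.0278, 0 → R0 = 1.4465
x·lx·mx: 0, 0, 1.2876, 1.35, 1.0116, 0.36, 0.1668, 0 → Σ = 4.176
T = 4.176 / 1.4465 = 2.886969… → 2.89

2.89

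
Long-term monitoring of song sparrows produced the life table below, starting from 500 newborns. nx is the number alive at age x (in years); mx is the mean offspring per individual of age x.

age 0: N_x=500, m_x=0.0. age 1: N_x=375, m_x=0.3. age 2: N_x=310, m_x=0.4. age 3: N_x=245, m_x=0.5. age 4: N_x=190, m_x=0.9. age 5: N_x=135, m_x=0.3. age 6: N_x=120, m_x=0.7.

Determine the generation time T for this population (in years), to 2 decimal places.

3.24

lx = nx/n0 = nx/500: 1, 0.75, 0.62, 0.49, 0.38, 0.27, 0.24
lx·mx: 0, 0.225, 0.248, 0.245, 0.342, 0.081, 0.168 → R0 = 1.309
x·lx·mx: 0, 0.225, 0.496, 0.735, 1.368, 0.405, 1.008 → Σ = 4.237
T = 4.237 / 1.309 = 3.236822… → 3.24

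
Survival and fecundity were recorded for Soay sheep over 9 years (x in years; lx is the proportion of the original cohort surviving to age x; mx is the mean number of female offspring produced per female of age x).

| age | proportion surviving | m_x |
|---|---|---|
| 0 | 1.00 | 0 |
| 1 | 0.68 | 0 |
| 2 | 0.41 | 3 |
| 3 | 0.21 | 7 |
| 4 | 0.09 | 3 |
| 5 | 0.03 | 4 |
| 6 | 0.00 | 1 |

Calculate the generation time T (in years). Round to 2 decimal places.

2.77

lx·mx: 0, 0, 1.23, 1.47, 0.27, 0.12, 0 → R0 = 3.09
x·lx·mx: 0, 0, 2.46, 4.41, 1.08, 0.6, 0 → Σ = 8.55
T = 8.55 / 3.09 = 2.76699… → 2.77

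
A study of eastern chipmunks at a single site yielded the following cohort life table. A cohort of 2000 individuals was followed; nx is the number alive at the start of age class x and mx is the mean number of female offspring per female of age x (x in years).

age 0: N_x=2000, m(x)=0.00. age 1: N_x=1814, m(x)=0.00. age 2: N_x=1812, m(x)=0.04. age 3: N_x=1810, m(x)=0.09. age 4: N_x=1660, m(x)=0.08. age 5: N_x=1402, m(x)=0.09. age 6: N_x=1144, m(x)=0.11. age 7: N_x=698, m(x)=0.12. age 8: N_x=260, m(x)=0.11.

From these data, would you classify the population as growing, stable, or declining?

lx = nx/n0 = nx/2000: 1, 0.907, 0.906, 0.905, 0.83, 0.701, 0.572, 0.349, 0.13
R0 = Σ lx·mx = 0 + 0 + 0.03624 + 0.08145 + 0.0664 + 0.06309 + 0.06292 + 0.04188 + 0.0143 = 0.36628
R0 < 1, so the population is declining.

declining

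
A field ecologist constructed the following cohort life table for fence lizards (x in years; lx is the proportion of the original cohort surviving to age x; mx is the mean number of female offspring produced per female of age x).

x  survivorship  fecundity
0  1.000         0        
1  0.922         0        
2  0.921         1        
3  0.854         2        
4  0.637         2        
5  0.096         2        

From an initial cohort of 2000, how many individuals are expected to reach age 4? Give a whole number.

Expected survivors = N0 · l_4 = 2000 × 0.637 = 1274 → 1274

1274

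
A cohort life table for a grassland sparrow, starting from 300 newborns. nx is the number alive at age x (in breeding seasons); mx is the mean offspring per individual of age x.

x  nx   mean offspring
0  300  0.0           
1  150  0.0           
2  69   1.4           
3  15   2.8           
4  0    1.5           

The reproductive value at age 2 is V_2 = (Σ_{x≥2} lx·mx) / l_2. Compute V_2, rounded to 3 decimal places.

2.009

lx = nx/n0 = nx/300: 1, 0.5, 0.23, 0.05, 0
lx·mx for x ≥ 2: 0.322, 0.14, 0 → sum = 0.462
V_2 = 0.462 / l_2 = 0.462 / 0.23 = 2.008696… → 2.009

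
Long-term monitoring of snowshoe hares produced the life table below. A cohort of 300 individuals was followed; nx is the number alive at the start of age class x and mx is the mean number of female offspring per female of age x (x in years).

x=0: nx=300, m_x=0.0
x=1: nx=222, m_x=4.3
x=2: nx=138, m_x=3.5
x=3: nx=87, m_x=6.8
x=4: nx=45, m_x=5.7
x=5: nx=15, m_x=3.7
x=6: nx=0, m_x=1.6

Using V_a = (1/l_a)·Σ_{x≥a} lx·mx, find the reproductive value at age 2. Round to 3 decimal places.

10.048

lx = nx/n0 = nx/300: 1, 0.74, 0.46, 0.29, 0.15, 0.05, 0
lx·mx for x ≥ 2: 1.61, 1.972, 0.855, 0.185, 0 → sum = 4.622
V_2 = 4.622 / l_2 = 4.622 / 0.46 = 10.047826… → 10.048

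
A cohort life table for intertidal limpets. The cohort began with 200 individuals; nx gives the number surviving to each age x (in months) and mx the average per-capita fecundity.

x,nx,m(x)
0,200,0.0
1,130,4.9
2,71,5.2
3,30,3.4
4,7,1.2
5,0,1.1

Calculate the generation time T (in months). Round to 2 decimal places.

1.54

lx = nx/n0 = nx/200: 1, 0.65, 0.355, 0.15, 0.035, 0
lx·mx: 0, 3.185, 1.846, 0.51, 0.042, 0 → R0 = 5.583
x·lx·mx: 0, 3.185, 3.692, 1.53, 0.168, 0 → Σ = 8.575
T = 8.575 / 5.583 = 1.535913… → 1.54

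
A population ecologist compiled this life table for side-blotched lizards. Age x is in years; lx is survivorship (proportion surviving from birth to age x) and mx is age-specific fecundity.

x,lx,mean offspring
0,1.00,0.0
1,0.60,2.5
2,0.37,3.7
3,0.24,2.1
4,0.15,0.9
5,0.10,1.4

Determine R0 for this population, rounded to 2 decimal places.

3.65

lx·mx by age: 0, 1.5, 1.369, 0.504, 0.135, 0.14
R0 = Σ lx·mx = 3.648 → 3.65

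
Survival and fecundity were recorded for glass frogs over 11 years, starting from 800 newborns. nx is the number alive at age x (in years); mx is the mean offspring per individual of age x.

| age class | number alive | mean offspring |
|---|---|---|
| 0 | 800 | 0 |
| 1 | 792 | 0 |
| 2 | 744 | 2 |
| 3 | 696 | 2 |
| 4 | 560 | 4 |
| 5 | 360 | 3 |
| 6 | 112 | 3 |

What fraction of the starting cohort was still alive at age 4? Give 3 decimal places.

0.700

l_4 = n_4/n_0 = 560/800 = 0.7 → 0.700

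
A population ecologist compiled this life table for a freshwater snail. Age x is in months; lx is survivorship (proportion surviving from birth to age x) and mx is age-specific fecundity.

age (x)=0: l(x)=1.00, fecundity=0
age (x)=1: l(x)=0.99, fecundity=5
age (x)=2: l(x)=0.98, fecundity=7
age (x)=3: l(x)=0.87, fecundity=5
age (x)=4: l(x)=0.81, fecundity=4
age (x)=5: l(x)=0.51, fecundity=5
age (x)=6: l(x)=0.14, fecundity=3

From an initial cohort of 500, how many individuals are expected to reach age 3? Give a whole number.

435

Expected survivors = N0 · l_3 = 500 × 0.87 = 435 → 435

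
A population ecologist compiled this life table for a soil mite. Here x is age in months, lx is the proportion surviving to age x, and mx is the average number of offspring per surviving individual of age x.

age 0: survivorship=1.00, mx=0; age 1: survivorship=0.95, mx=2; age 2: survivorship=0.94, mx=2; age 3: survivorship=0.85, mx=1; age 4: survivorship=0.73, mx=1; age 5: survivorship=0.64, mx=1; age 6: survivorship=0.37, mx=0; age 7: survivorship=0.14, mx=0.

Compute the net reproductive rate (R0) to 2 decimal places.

6.00

lx·mx by age: 0, 1.9, 1.88, 0.85, 0.73, 0.64, 0, 0
R0 = Σ lx·mx = 6 → 6.00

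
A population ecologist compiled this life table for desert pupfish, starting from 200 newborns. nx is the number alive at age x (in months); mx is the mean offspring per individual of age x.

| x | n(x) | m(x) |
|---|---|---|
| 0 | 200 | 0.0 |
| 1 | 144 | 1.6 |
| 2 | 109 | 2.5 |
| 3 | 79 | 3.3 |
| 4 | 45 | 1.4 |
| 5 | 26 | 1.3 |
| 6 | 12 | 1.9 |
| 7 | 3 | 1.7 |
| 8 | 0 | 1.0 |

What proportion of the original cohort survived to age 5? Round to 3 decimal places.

l_5 = n_5/n_0 = 26/200 = 0.13 → 0.130

0.130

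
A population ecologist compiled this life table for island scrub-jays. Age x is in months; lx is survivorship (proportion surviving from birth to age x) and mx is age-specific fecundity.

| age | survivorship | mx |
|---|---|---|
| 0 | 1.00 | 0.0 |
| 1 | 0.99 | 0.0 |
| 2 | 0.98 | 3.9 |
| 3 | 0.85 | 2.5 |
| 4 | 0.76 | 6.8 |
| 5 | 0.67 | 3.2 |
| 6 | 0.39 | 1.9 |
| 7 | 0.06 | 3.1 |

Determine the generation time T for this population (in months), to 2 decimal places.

lx·mx: 0, 0, 3.822, 2.125, 5.168, 2.144, 0.741, 0.186 → R0 = 14.186
x·lx·mx: 0, 0, 7.644, 6.375, 20.672, 10.72, 4.446, 1.302 → Σ = 51.159
T = 51.159 / 14.186 = 3.606302… → 3.61

3.61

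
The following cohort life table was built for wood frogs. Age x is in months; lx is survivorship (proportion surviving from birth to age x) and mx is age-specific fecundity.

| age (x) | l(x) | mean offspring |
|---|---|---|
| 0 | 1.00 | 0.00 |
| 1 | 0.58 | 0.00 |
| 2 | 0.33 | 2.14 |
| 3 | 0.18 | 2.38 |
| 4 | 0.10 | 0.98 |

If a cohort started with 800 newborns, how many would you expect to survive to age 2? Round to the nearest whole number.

Expected survivors = N0 · l_2 = 800 × 0.33 = 264 → 264

264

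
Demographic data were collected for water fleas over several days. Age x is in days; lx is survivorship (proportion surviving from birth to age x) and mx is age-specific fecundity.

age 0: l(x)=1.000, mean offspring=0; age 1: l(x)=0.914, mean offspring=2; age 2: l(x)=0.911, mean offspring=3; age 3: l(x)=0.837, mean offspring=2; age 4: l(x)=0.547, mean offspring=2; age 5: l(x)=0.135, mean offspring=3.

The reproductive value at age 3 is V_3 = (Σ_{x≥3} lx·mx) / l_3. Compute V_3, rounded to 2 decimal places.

3.79

lx·mx for x ≥ 3: 1.674, 1.094, 0.405 → sum = 3.173
V_3 = 3.173 / l_3 = 3.173 / 0.837 = 3.79092… → 3.79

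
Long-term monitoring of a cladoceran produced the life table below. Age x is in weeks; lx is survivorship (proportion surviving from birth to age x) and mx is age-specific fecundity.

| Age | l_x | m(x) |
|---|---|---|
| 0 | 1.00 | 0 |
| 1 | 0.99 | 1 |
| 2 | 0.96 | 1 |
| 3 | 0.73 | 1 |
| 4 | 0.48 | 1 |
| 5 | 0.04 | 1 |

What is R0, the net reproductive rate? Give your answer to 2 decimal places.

lx·mx by age: 0, 0.99, 0.96, 0.73, 0.48, 0.04
R0 = Σ lx·mx = 3.2 → 3.20

3.20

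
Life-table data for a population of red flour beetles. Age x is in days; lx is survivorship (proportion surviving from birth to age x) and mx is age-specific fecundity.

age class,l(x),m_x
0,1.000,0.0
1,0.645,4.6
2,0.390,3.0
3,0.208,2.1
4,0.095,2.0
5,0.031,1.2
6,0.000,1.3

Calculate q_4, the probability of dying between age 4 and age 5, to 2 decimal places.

0.67

q_4 = (l_4 − l_5) / l_4 = (0.095 − 0.031) / 0.095
     = 0.064 / 0.095 = 0.673684… → 0.67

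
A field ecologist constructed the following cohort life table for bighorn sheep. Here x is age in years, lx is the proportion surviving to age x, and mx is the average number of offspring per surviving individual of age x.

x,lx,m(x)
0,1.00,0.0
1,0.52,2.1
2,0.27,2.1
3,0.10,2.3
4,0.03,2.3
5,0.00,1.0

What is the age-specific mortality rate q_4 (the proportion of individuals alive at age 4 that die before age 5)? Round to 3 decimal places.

q_4 = (l_4 − l_5) / l_4 = (0.03 − 0) / 0.03
     = 0.03 / 0.03 = 1 → 1.000

1.000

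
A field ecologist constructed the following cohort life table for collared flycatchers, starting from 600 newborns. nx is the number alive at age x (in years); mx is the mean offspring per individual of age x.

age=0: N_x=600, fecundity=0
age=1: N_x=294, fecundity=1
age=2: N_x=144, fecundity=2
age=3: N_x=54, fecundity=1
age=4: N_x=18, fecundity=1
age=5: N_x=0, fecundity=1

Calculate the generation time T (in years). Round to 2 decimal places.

lx = nx/n0 = nx/600: 1, 0.49, 0.24, 0.09, 0.03, 0
lx·mx: 0, 0.49, 0.48, 0.09, 0.03, 0 → R0 = 1.09
x·lx·mx: 0, 0.49, 0.96, 0.27, 0.12, 0 → Σ = 1.84
T = 1.84 / 1.09 = 1.688073… → 1.69

1.69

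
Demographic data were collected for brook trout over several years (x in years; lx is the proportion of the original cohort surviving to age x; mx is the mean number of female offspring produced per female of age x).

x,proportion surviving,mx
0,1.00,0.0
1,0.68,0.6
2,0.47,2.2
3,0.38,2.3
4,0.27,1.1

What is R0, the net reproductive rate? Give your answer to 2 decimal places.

lx·mx by age: 0, 0.408, 1.034, 0.874, 0.297
R0 = Σ lx·mx = 2.613 → 2.61

2.61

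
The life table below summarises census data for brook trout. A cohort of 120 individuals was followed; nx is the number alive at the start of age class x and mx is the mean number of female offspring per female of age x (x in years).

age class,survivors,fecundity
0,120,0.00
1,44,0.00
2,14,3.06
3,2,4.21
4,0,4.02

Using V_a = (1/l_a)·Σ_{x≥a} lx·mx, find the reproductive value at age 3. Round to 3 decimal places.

lx = nx/n0 = nx/120: 1, 0.36667…, 0.11667…, 0.01667…, 0
lx·mx for x ≥ 3: 0.070167…, 0 → sum = 0.070167…
V_3 = 0.070167… / l_3 = 0.070167… / 0.016667… = 4.21… → 4.210

4.210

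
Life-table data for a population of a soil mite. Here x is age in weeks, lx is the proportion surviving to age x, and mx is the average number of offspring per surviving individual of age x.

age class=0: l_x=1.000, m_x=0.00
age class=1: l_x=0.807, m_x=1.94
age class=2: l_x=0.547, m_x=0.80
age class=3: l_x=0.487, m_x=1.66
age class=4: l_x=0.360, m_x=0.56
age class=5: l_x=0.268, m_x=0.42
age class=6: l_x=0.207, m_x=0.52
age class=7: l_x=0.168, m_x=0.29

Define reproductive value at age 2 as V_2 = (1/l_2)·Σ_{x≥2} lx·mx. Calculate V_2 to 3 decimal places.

lx·mx for x ≥ 2: 0.4376, 0.80842, 0.2016, 0.11256, 0.10764, 0.04872 → sum = 1.71654
V_2 = 1.71654 / l_2 = 1.71654 / 0.547 = 3.138099… → 3.138

3.138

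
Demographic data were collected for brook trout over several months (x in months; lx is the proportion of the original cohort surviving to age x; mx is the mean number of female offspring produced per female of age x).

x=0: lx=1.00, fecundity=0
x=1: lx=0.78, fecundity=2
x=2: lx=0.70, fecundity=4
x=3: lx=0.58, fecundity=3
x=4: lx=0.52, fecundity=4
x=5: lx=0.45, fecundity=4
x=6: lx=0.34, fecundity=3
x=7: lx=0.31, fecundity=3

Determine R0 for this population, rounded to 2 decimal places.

lx·mx by age: 0, 1.56, 2.8, 1.74, 2.08, 1.8, 1.02, 0.93
R0 = Σ lx·mx = 11.93 → 11.93

11.93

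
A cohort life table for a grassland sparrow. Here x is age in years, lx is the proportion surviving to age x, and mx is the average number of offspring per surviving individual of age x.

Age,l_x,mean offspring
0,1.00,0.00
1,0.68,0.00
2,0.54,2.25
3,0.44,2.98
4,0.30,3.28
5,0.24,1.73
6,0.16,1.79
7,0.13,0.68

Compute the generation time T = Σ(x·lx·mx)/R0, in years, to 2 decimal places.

lx·mx: 0, 0, 1.215, 1.3112, 0.984, 0.4152, 0.2864, 0.0884 → R0 = 4.3002
x·lx·mx: 0, 0, 2.43, 3.9336, 3.936, 2.076, 1.7184, 0.6188 → Σ = 14.7128
T = 14.7128 / 4.3002 = 3.421422… → 3.42

3.42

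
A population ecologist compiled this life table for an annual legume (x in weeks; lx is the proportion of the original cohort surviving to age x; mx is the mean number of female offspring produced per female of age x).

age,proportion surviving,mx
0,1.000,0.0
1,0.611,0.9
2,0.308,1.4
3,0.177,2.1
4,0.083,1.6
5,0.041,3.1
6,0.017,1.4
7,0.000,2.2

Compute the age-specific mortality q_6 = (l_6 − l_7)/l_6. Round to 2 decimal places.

1.00

q_6 = (l_6 − l_7) / l_6 = (0.017 − 0) / 0.017
     = 0.017 / 0.017 = 1 → 1.00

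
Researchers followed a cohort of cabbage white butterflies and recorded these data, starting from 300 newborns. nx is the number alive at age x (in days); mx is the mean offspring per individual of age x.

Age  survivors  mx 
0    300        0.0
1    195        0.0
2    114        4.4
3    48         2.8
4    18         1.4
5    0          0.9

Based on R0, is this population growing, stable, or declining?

growing

lx = nx/n0 = nx/300: 1, 0.65, 0.38, 0.16, 0.06, 0
R0 = Σ lx·mx = 0 + 0 + 1.672 + 0.448 + 0.084 + 0 = 2.204
R0 > 1, so the population is growing.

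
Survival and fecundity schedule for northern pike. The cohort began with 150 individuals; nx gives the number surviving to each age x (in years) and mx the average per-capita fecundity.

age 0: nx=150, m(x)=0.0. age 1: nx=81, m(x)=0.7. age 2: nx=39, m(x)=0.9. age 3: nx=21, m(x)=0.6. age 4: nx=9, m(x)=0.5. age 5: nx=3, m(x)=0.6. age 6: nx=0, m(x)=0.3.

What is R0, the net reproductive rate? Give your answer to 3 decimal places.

0.738

lx = nx/n0 = nx/150: 1, 0.54, 0.26, 0.14, 0.06, 0.02, 0
lx·mx by age: 0, 0.378, 0.234, 0.084, 0.03, 0.012, 0
R0 = Σ lx·mx = 0.738 → 0.738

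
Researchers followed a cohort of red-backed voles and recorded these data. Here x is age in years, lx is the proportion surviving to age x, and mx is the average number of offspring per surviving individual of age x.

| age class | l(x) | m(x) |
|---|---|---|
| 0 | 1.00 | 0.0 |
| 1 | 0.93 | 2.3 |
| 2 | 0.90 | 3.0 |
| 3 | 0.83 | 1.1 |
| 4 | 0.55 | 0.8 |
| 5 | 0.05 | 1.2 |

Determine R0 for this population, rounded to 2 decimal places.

lx·mx by age: 0, 2.139, 2.7, 0.913, 0.44, 0.06
R0 = Σ lx·mx = 6.252 → 6.25

6.25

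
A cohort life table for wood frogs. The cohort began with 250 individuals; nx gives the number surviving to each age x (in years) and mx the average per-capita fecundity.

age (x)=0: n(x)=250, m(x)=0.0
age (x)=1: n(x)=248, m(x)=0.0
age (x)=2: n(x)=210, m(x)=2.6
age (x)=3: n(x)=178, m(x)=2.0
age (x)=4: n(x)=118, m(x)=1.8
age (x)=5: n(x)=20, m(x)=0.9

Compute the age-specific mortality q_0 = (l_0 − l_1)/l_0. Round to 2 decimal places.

0.01

lx = nx/n0 = nx/250: 1, 0.992, 0.84, 0.712, 0.472, 0.08
q_0 = (l_0 − l_1) / l_0 = (1 − 0.992) / 1
     = 0.008 / 1 = 0.008 → 0.01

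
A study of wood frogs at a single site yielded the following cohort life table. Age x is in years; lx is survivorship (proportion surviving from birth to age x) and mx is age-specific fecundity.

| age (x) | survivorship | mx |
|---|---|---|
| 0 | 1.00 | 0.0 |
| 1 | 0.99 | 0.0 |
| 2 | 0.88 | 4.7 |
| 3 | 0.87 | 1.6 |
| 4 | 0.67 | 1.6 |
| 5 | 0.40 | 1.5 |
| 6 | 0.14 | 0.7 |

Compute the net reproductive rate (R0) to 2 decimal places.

lx·mx by age: 0, 0, 4.136, 1.392, 1.072, 0.6, 0.098
R0 = Σ lx·mx = 7.298 → 7.30

7.30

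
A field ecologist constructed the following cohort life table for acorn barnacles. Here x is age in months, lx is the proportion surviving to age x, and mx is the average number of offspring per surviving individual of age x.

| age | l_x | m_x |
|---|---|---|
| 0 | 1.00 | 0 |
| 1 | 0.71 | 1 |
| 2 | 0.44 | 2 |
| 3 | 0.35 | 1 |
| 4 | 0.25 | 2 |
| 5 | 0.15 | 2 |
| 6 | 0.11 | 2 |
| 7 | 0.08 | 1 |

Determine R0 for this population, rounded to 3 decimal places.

3.040

lx·mx by age: 0, 0.71, 0.88, 0.35, 0.5, 0.3, 0.22, 0.08
R0 = Σ lx·mx = 3.04 → 3.040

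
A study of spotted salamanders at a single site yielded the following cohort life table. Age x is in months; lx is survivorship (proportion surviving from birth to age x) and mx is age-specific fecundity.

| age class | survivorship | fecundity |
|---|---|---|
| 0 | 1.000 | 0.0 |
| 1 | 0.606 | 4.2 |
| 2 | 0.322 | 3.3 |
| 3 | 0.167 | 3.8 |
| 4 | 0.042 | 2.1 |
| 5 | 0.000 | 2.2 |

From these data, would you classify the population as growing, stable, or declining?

R0 = Σ lx·mx = 0 + 2.5452 + 1.0626 + 0.6346 + 0.0882 + 0 = 4.3306
R0 > 1, so the population is growing.

growing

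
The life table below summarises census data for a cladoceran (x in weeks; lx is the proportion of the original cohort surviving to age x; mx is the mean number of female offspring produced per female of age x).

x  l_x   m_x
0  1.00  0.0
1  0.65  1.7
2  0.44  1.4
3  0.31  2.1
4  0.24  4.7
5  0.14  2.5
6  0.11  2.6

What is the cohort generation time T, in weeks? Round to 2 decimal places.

2.97

lx·mx: 0, 1.105, 0.616, 0.651, 1.128, 0.35, 0.286 → R0 = 4.136
x·lx·mx: 0, 1.105, 1.232, 1.953, 4.512, 1.75, 1.716 → Σ = 12.268
T = 12.268 / 4.136 = 2.966151… → 2.97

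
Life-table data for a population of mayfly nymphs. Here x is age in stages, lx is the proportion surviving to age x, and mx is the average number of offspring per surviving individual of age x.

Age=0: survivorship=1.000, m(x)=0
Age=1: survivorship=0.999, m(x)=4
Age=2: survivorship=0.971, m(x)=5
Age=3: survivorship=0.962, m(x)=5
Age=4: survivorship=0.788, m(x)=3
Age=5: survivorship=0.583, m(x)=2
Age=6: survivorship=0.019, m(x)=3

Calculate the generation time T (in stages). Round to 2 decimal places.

2.54

lx·mx: 0, 3.996, 4.855, 4.81, 2.364, 1.166, 0.057 → R0 = 17.248
x·lx·mx: 0, 3.996, 9.71, 14.43, 9.456, 5.83, 0.342 → Σ = 43.764
T = 43.764 / 17.248 = 2.537338… → 2.54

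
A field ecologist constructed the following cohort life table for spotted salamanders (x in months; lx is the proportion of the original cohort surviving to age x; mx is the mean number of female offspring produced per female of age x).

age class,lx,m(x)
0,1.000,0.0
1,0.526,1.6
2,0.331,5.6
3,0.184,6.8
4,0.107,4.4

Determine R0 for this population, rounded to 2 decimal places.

lx·mx by age: 0, 0.8416, 1.8536, 1.2512, 0.4708
R0 = Σ lx·mx = 4.4172 → 4.42

4.42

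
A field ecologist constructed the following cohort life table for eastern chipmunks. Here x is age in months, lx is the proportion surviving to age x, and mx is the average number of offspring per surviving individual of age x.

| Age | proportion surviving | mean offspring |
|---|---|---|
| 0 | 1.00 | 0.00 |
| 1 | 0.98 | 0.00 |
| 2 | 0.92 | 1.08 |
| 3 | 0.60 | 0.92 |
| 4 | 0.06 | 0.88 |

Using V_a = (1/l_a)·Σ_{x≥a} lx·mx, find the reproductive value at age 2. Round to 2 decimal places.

1.74

lx·mx for x ≥ 2: 0.9936, 0.552, 0.0528 → sum = 1.5984
V_2 = 1.5984 / l_2 = 1.5984 / 0.92 = 1.737391… → 1.74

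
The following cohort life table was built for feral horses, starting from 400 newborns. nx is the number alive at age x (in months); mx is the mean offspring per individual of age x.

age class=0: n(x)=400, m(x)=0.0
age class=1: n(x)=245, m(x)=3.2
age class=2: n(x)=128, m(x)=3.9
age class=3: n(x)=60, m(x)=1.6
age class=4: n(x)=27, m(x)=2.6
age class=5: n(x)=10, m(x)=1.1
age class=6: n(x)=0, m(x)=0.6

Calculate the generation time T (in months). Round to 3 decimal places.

lx = nx/n0 = nx/400: 1, 0.6125, 0.32, 0.15, 0.0675, 0.025, 0
lx·mx: 0, 1.96, 1.248, 0.24, 0.1755, 0.0275, 0 → R0 = 3.651
x·lx·mx: 0, 1.96, 2.496, 0.72, 0.702, 0.1375, 0 → Σ = 6.0155
T = 6.0155 / 3.651 = 1.647631… → 1.648

1.648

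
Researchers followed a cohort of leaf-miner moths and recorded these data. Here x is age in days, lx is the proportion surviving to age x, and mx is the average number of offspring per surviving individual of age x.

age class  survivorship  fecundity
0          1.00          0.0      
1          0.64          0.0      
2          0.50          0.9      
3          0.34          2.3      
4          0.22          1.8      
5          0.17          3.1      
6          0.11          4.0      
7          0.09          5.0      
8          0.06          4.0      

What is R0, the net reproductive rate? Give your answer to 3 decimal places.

lx·mx by age: 0, 0, 0.45, 0.782, 0.396, 0.527, 0.44, 0.45, 0.24
R0 = Σ lx·mx = 3.285 → 3.285

3.285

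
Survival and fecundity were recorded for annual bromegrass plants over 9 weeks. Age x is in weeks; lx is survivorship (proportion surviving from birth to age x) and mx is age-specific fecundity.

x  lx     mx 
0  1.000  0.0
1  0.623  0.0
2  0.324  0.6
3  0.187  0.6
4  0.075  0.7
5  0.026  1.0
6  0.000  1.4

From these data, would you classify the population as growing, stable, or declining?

declining

R0 = Σ lx·mx = 0 + 0 + 0.1944 + 0.1122 + 0.0525 + 0.026 + 0 = 0.3851
R0 < 1, so the population is declining.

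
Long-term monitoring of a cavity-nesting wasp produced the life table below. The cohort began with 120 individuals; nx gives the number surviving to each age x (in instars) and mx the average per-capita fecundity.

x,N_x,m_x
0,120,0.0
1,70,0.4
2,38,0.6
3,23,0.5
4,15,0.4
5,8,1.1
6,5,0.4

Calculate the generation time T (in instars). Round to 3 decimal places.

2.378

lx = nx/n0 = nx/120: 1, 0.58333…, 0.31667…, 0.19167…, 0.125, 0.06667…, 0.04167…
lx·mx: 0, 0.233333…, 0.19…, 0.095833…, 0.05, 0.073333…, 0.016667… → R0 = 0.659167…
x·lx·mx: 0, 0.233333…, 0.38…, 0.2875…, 0.2, 0.366667…, 0.1… → Σ = 1.5675…
T = 1.5675… / 0.659167… = 2.378003… → 2.378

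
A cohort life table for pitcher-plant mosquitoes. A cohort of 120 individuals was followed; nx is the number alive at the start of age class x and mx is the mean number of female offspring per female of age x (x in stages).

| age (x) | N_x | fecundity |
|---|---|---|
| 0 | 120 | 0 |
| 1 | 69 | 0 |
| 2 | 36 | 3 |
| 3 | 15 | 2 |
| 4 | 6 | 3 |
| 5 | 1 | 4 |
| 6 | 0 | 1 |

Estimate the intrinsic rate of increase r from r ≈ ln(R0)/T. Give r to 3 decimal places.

lx = nx/n0 = nx/120: 1, 0.575, 0.3, 0.125, 0.05, 0.00833…, 0
R0 = Σ lx·mx = 0 + 0 + 0.9 + 0.25 + 0.15 + 0.03333… + 0 = 1.333333…
Σ x·lx·mx = 3.316667…; T = 3.316667…/1.333333… = 2.4875…
r ≈ ln(R0)/T = ln(1.333333…)/2.4875… = 0.11565… → 0.116

0.116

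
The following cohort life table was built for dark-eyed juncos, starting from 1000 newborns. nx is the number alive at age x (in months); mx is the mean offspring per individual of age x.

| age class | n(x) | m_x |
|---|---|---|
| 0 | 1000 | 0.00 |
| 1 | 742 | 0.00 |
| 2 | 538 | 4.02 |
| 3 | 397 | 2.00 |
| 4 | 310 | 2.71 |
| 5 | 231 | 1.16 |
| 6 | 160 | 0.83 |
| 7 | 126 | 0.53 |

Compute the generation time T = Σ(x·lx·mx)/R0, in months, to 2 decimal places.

lx = nx/n0 = nx/1000: 1, 0.742, 0.538, 0.397, 0.31, 0.231, 0.16, 0.126
lx·mx: 0, 0, 2.16276, 0.794, 0.8401, 0.26796, 0.1328, 0.06678 → R0 = 4.2644
x·lx·mx: 0, 0, 4.32552, 2.382, 3.3604, 1.3398, 0.7968, 0.46746 → Σ = 12.67198
T = 12.67198 / 4.2644 = 2.971574… → 2.97

2.97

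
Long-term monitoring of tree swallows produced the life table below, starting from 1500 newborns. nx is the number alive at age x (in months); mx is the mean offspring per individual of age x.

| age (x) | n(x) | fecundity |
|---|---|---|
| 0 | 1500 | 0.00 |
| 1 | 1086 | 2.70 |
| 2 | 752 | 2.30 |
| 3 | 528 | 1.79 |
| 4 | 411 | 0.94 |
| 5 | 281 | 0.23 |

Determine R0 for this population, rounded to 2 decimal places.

lx = nx/n0 = nx/1500: 1, 0.724, 0.50133…, 0.352, 0.274, 0.18733…
lx·mx by age: 0, 1.9548, 1.153067…, 0.63008, 0.25756, 0.043087…
R0 = Σ lx·mx = 4.038593… → 4.04

4.04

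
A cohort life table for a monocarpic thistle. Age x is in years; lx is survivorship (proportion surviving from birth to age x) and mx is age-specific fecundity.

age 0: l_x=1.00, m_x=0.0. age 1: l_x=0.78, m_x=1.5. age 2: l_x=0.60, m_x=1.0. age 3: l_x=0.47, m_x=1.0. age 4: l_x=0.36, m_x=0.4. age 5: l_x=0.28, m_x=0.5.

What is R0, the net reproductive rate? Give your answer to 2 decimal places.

lx·mx by age: 0, 1.17, 0.6, 0.47, 0.144, 0.14
R0 = Σ lx·mx = 2.524 → 2.52

2.52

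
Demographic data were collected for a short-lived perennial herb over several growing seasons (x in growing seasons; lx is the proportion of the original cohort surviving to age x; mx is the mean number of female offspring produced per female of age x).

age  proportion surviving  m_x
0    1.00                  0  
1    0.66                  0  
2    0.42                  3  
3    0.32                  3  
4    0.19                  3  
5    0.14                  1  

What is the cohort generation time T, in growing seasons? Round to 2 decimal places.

2.86

lx·mx: 0, 0, 1.26, 0.96, 0.57, 0.14 → R0 = 2.93
x·lx·mx: 0, 0, 2.52, 2.88, 2.28, 0.7 → Σ = 8.38
T = 8.38 / 2.93 = 2.860068… → 2.86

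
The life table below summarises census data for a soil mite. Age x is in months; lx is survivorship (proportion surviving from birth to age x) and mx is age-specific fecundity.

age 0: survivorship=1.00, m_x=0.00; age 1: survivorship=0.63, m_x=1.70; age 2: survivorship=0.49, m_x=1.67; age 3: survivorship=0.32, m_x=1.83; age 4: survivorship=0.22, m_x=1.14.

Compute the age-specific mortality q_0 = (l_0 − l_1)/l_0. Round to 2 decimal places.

0.37

q_0 = (l_0 − l_1) / l_0 = (1 − 0.63) / 1
     = 0.37 / 1 = 0.37 → 0.37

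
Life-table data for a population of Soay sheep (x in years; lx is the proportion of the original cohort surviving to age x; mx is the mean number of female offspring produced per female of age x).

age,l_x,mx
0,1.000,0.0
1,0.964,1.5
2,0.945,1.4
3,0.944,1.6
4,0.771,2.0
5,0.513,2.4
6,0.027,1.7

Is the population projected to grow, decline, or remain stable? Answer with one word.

R0 = Σ lx·mx = 0 + 1.446 + 1.323 + 1.5104 + 1.542 + 1.2312 + 0.0459 = 7.0985
R0 > 1, so the population is growing.

growing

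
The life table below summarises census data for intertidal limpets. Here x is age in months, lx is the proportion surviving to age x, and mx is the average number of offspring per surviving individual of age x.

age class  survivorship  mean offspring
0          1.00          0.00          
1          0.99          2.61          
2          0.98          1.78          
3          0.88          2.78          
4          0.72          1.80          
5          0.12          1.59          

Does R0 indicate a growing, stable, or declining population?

R0 = Σ lx·mx = 0 + 2.5839 + 1.7444 + 2.4464 + 1.296 + 0.1908 = 8.2615
R0 > 1, so the population is growing.

growing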